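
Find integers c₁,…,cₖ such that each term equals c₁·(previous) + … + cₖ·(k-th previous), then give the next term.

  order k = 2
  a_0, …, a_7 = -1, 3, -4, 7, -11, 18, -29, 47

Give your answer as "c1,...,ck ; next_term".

  a_2 = -1·3 + 1·-1 = -4
  a_3 = -1·-4 + 1·3 = 7
  a_4 = -1·7 + 1·-4 = -11
  a_5 = -1·-11 + 1·7 = 18
  a_6 = -1·18 + 1·-11 = -29
  a_7 = -1·-29 + 1·18 = 47
  a_8 = -1·47 + 1·-29 = -76

-1,1 ; -76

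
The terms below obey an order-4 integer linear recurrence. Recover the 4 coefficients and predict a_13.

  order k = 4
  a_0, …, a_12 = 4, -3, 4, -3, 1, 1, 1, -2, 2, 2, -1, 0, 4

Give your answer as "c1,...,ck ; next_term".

0,0,1,1 ; 1

  a_4 = 0·-3 + 0·4 + 1·-3 + 1·4 = 1
  a_5 = 0·1 + 0·-3 + 1·4 + 1·-3 = 1
  a_6 = 0·1 + 0·1 + 1·-3 + 1·4 = 1
  a_7 = 0·1 + 0·1 + 1·1 + 1·-3 = -2
  a_8 = 0·-2 + 0·1 + 1·1 + 1·1 = 2
  a_9 = 0·2 + 0·-2 + 1·1 + 1·1 = 2
  a_10 = 0·2 + 0·2 + 1·-2 + 1·1 = -1
  a_11 = 0·-1 + 0·2 + 1·2 + 1·-2 = 0
  a_12 = 0·0 + 0·-1 + 1·2 + 1·2 = 4
  a_13 = 0·4 + 0·0 + 1·-1 + 1·2 = 1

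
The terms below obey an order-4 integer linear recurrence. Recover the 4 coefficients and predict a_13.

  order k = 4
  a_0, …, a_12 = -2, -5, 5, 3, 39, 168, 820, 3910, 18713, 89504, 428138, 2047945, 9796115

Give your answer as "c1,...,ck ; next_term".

4,4,-1,-1 ; 46858598

  a_4 = 4·3 + 4·5 + -1·-5 + -1·-2 = 39
  a_5 = 4·39 + 4·3 + -1·5 + -1·-5 = 168
  a_6 = 4·168 + 4·39 + -1·3 + -1·5 = 820
  a_7 = 4·820 + 4·168 + -1·39 + -1·3 = 3910
  a_8 = 4·3910 + 4·820 + -1·168 + -1·39 = 18713
  a_9 = 4·18713 + 4·3910 + -1·820 + -1·168 = 89504
  a_10 = 4·89504 + 4·18713 + -1·3910 + -1·820 = 428138
  a_11 = 4·428138 + 4·89504 + -1·18713 + -1·3910 = 2047945
  a_12 = 4·2047945 + 4·428138 + -1·89504 + -1·18713 = 9796115
  a_13 = 4·9796115 + 4·2047945 + -1·428138 + -1·89504 = 46858598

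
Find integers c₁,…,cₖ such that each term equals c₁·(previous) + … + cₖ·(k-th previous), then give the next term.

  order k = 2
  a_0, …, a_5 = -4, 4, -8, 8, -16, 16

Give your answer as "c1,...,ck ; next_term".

0,2 ; -32

  a_2 = 0·4 + 2·-4 = -8
  a_3 = 0·-8 + 2·4 = 8
  a_4 = 0·8 + 2·-8 = -16
  a_5 = 0·-16 + 2·8 = 16
  a_6 = 0·16 + 2·-16 = -32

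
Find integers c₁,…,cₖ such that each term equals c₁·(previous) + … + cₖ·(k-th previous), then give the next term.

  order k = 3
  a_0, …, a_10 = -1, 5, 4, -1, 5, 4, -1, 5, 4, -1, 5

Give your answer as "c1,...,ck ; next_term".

  a_3 = 0·4 + 0·5 + 1·-1 = -1
  a_4 = 0·-1 + 0·4 + 1·5 = 5
  a_5 = 0·5 + 0·-1 + 1·4 = 4
  a_6 = 0·4 + 0·5 + 1·-1 = -1
  a_7 = 0·-1 + 0·4 + 1·5 = 5
  a_8 = 0·5 + 0·-1 + 1·4 = 4
  a_9 = 0·4 + 0·5 + 1·-1 = -1
  a_10 = 0·-1 + 0·4 + 1·5 = 5
  a_11 = 0·5 + 0·-1 + 1·4 = 4

0,0,1 ; 4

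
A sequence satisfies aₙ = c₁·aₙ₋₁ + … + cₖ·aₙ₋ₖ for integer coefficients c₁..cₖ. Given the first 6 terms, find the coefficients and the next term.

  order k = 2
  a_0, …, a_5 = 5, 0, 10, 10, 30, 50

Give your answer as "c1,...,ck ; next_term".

  a_2 = 1·0 + 2·5 = 10
  a_3 = 1·10 + 2·0 = 10
  a_4 = 1·10 + 2·10 = 30
  a_5 = 1·30 + 2·10 = 50
  a_6 = 1·50 + 2·30 = 110

1,2 ; 110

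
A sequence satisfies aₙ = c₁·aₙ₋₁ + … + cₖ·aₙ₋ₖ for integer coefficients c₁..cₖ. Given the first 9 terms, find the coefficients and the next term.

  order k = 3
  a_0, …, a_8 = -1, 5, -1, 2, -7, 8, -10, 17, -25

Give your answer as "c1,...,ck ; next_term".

-1,0,-1 ; 35

  a_3 = -1·-1 + 0·5 + -1·-1 = 2
  a_4 = -1·2 + 0·-1 + -1·5 = -7
  a_5 = -1·-7 + 0·2 + -1·-1 = 8
  a_6 = -1·8 + 0·-7 + -1·2 = -10
  a_7 = -1·-10 + 0·8 + -1·-7 = 17
  a_8 = -1·17 + 0·-10 + -1·8 = -25
  a_9 = -1·-25 + 0·17 + -1·-10 = 35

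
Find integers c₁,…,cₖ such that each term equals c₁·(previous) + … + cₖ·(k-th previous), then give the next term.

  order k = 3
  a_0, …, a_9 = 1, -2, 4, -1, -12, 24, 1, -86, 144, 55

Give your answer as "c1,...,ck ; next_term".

  a_3 = -2·4 + -4·-2 + -1·1 = -1
  a_4 = -2·-1 + -4·4 + -1·-2 = -12
  a_5 = -2·-12 + -4·-1 + -1·4 = 24
  a_6 = -2·24 + -4·-12 + -1·-1 = 1
  a_7 = -2·1 + -4·24 + -1·-12 = -86
  a_8 = -2·-86 + -4·1 + -1·24 = 144
  a_9 = -2·144 + -4·-86 + -1·1 = 55
  a_10 = -2·55 + -4·144 + -1·-86 = -600

-2,-4,-1 ; -600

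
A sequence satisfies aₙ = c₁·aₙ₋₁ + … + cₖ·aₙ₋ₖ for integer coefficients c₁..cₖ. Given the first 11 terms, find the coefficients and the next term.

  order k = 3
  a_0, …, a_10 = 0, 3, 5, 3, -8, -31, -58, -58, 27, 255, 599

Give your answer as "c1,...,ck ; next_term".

3,-4,1 ; 804

  a_3 = 3·5 + -4·3 + 1·0 = 3
  a_4 = 3·3 + -4·5 + 1·3 = -8
  a_5 = 3·-8 + -4·3 + 1·5 = -31
  a_6 = 3·-31 + -4·-8 + 1·3 = -58
  a_7 = 3·-58 + -4·-31 + 1·-8 = -58
  a_8 = 3·-58 + -4·-58 + 1·-31 = 27
  a_9 = 3·27 + -4·-58 + 1·-58 = 255
  a_10 = 3·255 + -4·27 + 1·-58 = 599
  a_11 = 3·599 + -4·255 + 1·27 = 804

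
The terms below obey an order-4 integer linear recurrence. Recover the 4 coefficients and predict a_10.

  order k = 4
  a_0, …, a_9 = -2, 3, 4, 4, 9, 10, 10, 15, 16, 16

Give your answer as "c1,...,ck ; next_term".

  a_4 = 1·4 + 0·4 + 1·3 + -1·-2 = 9
  a_5 = 1·9 + 0·4 + 1·4 + -1·3 = 10
  a_6 = 1·10 + 0·9 + 1·4 + -1·4 = 10
  a_7 = 1·10 + 0·10 + 1·9 + -1·4 = 15
  a_8 = 1·15 + 0·10 + 1·10 + -1·9 = 16
  a_9 = 1·16 + 0·15 + 1·10 + -1·10 = 16
  a_10 = 1·16 + 0·16 + 1·15 + -1·10 = 21

1,0,1,-1 ; 21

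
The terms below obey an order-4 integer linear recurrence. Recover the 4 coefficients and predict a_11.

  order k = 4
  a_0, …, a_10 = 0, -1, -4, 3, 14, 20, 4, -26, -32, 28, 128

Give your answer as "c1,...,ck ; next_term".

  a_4 = 2·3 + -2·-4 + 0·-1 + 2·0 = 14
  a_5 = 2·14 + -2·3 + 0·-4 + 2·-1 = 20
  a_6 = 2·20 + -2·14 + 0·3 + 2·-4 = 4
  a_7 = 2·4 + -2·20 + 0·14 + 2·3 = -26
  a_8 = 2·-26 + -2·4 + 0·20 + 2·14 = -32
  a_9 = 2·-32 + -2·-26 + 0·4 + 2·20 = 28
  a_10 = 2·28 + -2·-32 + 0·-26 + 2·4 = 128
  a_11 = 2·128 + -2·28 + 0·-32 + 2·-26 = 148

2,-2,0,2 ; 148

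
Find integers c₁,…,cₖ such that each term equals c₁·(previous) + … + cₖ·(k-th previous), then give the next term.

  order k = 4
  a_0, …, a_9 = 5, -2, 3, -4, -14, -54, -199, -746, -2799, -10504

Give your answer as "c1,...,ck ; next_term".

  a_4 = 4·-4 + -1·3 + 0·-2 + 1·5 = -14
  a_5 = 4·-14 + -1·-4 + 0·3 + 1·-2 = -54
  a_6 = 4·-54 + -1·-14 + 0·-4 + 1·3 = -199
  a_7 = 4·-199 + -1·-54 + 0·-14 + 1·-4 = -746
  a_8 = 4·-746 + -1·-199 + 0·-54 + 1·-14 = -2799
  a_9 = 4·-2799 + -1·-746 + 0·-199 + 1·-54 = -10504
  a_10 = 4·-10504 + -1·-2799 + 0·-746 + 1·-199 = -39416

4,-1,0,1 ; -39416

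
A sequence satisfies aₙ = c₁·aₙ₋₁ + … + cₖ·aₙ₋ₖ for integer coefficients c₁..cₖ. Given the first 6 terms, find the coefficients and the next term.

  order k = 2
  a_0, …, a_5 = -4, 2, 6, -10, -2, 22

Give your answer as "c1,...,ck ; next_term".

-1,-2 ; -18

  a_2 = -1·2 + -2·-4 = 6
  a_3 = -1·6 + -2·2 = -10
  a_4 = -1·-10 + -2·6 = -2
  a_5 = -1·-2 + -2·-10 = 22
  a_6 = -1·22 + -2·-2 = -18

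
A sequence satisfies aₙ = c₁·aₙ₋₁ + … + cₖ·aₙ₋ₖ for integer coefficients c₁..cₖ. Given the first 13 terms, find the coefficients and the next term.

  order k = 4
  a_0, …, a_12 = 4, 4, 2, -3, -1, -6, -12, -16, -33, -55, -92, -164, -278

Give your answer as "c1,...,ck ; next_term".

  a_4 = 1·-3 + 1·2 + 1·4 + -1·4 = -1
  a_5 = 1·-1 + 1·-3 + 1·2 + -1·4 = -6
  a_6 = 1·-6 + 1·-1 + 1·-3 + -1·2 = -12
  a_7 = 1·-12 + 1·-6 + 1·-1 + -1·-3 = -16
  a_8 = 1·-16 + 1·-12 + 1·-6 + -1·-1 = -33
  a_9 = 1·-33 + 1·-16 + 1·-12 + -1·-6 = -55
  a_10 = 1·-55 + 1·-33 + 1·-16 + -1·-12 = -92
  a_11 = 1·-92 + 1·-55 + 1·-33 + -1·-16 = -164
  a_12 = 1·-164 + 1·-92 + 1·-55 + -1·-33 = -278
  a_13 = 1·-278 + 1·-164 + 1·-92 + -1·-55 = -479

1,1,1,-1 ; -479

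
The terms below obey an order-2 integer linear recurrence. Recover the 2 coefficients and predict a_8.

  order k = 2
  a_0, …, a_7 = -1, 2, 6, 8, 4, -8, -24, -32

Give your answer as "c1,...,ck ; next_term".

  a_2 = 2·2 + -2·-1 = 6
  a_3 = 2·6 + -2·2 = 8
  a_4 = 2·8 + -2·6 = 4
  a_5 = 2·4 + -2·8 = -8
  a_6 = 2·-8 + -2·4 = -24
  a_7 = 2·-24 + -2·-8 = -32
  a_8 = 2·-32 + -2·-24 = -16

2,-2 ; -16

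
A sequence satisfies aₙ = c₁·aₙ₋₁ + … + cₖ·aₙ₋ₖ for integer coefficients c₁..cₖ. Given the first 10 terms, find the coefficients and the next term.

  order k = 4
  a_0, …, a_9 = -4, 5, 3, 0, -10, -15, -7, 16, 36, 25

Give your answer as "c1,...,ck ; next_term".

  a_4 = 2·0 + -2·3 + 0·5 + 1·-4 = -10
  a_5 = 2·-10 + -2·0 + 0·3 + 1·5 = -15
  a_6 = 2·-15 + -2·-10 + 0·0 + 1·3 = -7
  a_7 = 2·-7 + -2·-15 + 0·-10 + 1·0 = 16
  a_8 = 2·16 + -2·-7 + 0·-15 + 1·-10 = 36
  a_9 = 2·36 + -2·16 + 0·-7 + 1·-15 = 25
  a_10 = 2·25 + -2·36 + 0·16 + 1·-7 = -29

2,-2,0,1 ; -29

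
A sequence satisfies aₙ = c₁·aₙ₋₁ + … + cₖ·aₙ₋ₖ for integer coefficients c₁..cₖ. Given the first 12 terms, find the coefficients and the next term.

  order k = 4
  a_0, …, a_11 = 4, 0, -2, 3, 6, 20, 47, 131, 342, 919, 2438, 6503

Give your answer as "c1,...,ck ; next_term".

  a_4 = 2·3 + 2·-2 + -1·0 + 1·4 = 6
  a_5 = 2·6 + 2·3 + -1·-2 + 1·0 = 20
  a_6 = 2·20 + 2·6 + -1·3 + 1·-2 = 47
  a_7 = 2·47 + 2·20 + -1·6 + 1·3 = 131
  a_8 = 2·131 + 2·47 + -1·20 + 1·6 = 342
  a_9 = 2·342 + 2·131 + -1·47 + 1·20 = 919
  a_10 = 2·919 + 2·342 + -1·131 + 1·47 = 2438
  a_11 = 2·2438 + 2·919 + -1·342 + 1·131 = 6503
  a_12 = 2·6503 + 2·2438 + -1·919 + 1·342 = 17305

2,2,-1,1 ; 17305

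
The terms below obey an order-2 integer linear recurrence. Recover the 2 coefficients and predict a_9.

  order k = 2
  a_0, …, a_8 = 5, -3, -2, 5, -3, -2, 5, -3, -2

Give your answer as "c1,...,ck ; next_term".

  a_2 = -1·-3 + -1·5 = -2
  a_3 = -1·-2 + -1·-3 = 5
  a_4 = -1·5 + -1·-2 = -3
  a_5 = -1·-3 + -1·5 = -2
  a_6 = -1·-2 + -1·-3 = 5
  a_7 = -1·5 + -1·-2 = -3
  a_8 = -1·-3 + -1·5 = -2
  a_9 = -1·-2 + -1·-3 = 5

-1,-1 ; 5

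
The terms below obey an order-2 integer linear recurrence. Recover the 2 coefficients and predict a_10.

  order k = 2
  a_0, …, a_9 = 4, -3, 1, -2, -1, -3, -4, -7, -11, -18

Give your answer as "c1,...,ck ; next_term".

  a_2 = 1·-3 + 1·4 = 1
  a_3 = 1·1 + 1·-3 = -2
  a_4 = 1·-2 + 1·1 = -1
  a_5 = 1·-1 + 1·-2 = -3
  a_6 = 1·-3 + 1·-1 = -4
  a_7 = 1·-4 + 1·-3 = -7
  a_8 = 1·-7 + 1·-4 = -11
  a_9 = 1·-11 + 1·-7 = -18
  a_10 = 1·-18 + 1·-11 = -29

1,1 ; -29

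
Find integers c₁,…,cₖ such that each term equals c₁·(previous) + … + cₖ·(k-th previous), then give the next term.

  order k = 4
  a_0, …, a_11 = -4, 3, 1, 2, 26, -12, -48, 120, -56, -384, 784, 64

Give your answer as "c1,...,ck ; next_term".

  a_4 = 0·2 + -2·1 + 4·3 + -4·-4 = 26
  a_5 = 0·26 + -2·2 + 4·1 + -4·3 = -12
  a_6 = 0·-12 + -2·26 + 4·2 + -4·1 = -48
  a_7 = 0·-48 + -2·-12 + 4·26 + -4·2 = 120
  a_8 = 0·120 + -2·-48 + 4·-12 + -4·26 = -56
  a_9 = 0·-56 + -2·120 + 4·-48 + -4·-12 = -384
  a_10 = 0·-384 + -2·-56 + 4·120 + -4·-48 = 784
  a_11 = 0·784 + -2·-384 + 4·-56 + -4·120 = 64
  a_12 = 0·64 + -2·784 + 4·-384 + -4·-56 = -2880

0,-2,4,-4 ; -2880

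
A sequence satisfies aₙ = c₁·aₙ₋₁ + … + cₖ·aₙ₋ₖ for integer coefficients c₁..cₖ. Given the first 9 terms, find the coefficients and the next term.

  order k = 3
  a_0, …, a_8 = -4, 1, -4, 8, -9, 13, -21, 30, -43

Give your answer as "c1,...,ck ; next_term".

  a_3 = -1·-4 + 0·1 + -1·-4 = 8
  a_4 = -1·8 + 0·-4 + -1·1 = -9
  a_5 = -1·-9 + 0·8 + -1·-4 = 13
  a_6 = -1·13 + 0·-9 + -1·8 = -21
  a_7 = -1·-21 + 0·13 + -1·-9 = 30
  a_8 = -1·30 + 0·-21 + -1·13 = -43
  a_9 = -1·-43 + 0·30 + -1·-21 = 64

-1,0,-1 ; 64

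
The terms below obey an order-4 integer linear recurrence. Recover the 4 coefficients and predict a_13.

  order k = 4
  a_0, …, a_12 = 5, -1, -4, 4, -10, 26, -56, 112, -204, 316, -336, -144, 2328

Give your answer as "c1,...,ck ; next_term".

  a_4 = -4·4 + -4·-4 + 0·-1 + -2·5 = -10
  a_5 = -4·-10 + -4·4 + 0·-4 + -2·-1 = 26
  a_6 = -4·26 + -4·-10 + 0·4 + -2·-4 = -56
  a_7 = -4·-56 + -4·26 + 0·-10 + -2·4 = 112
  a_8 = -4·112 + -4·-56 + 0·26 + -2·-10 = -204
  a_9 = -4·-204 + -4·112 + 0·-56 + -2·26 = 316
  a_10 = -4·316 + -4·-204 + 0·112 + -2·-56 = -336
  a_11 = -4·-336 + -4·316 + 0·-204 + -2·112 = -144
  a_12 = -4·-144 + -4·-336 + 0·316 + -2·-204 = 2328
  a_13 = -4·2328 + -4·-144 + 0·-336 + -2·316 = -9368

-4,-4,0,-2 ; -9368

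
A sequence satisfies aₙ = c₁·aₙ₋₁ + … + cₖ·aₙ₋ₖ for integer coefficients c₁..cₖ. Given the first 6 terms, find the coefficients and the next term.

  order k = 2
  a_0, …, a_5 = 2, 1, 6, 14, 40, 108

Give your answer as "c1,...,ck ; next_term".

2,2 ; 296

  a_2 = 2·1 + 2·2 = 6
  a_3 = 2·6 + 2·1 = 14
  a_4 = 2·14 + 2·6 = 40
  a_5 = 2·40 + 2·14 = 108
  a_6 = 2·108 + 2·40 = 296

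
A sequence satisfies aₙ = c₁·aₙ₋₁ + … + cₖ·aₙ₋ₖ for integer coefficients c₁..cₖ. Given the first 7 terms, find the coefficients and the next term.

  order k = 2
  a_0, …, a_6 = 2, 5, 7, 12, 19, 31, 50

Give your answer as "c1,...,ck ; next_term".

1,1 ; 81

  a_2 = 1·5 + 1·2 = 7
  a_3 = 1·7 + 1·5 = 12
  a_4 = 1·12 + 1·7 = 19
  a_5 = 1·19 + 1·12 = 31
  a_6 = 1·31 + 1·19 = 50
  a_7 = 1·50 + 1·31 = 81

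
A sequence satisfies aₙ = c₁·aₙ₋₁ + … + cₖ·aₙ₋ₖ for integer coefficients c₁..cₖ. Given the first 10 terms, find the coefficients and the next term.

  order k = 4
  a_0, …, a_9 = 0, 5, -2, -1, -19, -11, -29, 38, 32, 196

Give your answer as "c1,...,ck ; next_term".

  a_4 = 0·-1 + 2·-2 + -3·5 + -3·0 = -19
  a_5 = 0·-19 + 2·-1 + -3·-2 + -3·5 = -11
  a_6 = 0·-11 + 2·-19 + -3·-1 + -3·-2 = -29
  a_7 = 0·-29 + 2·-11 + -3·-19 + -3·-1 = 38
  a_8 = 0·38 + 2·-29 + -3·-11 + -3·-19 = 32
  a_9 = 0·32 + 2·38 + -3·-29 + -3·-11 = 196
  a_10 = 0·196 + 2·32 + -3·38 + -3·-29 = 37

0,2,-3,-3 ; 37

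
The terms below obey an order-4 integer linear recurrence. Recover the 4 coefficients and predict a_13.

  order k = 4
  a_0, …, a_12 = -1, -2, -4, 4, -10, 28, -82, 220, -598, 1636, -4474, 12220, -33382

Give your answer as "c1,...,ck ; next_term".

  a_4 = -2·4 + 1·-4 + -2·-2 + 2·-1 = -10
  a_5 = -2·-10 + 1·4 + -2·-4 + 2·-2 = 28
  a_6 = -2·28 + 1·-10 + -2·4 + 2·-4 = -82
  a_7 = -2·-82 + 1·28 + -2·-10 + 2·4 = 220
  a_8 = -2·220 + 1·-82 + -2·28 + 2·-10 = -598
  a_9 = -2·-598 + 1·220 + -2·-82 + 2·28 = 1636
  a_10 = -2·1636 + 1·-598 + -2·220 + 2·-82 = -4474
  a_11 = -2·-4474 + 1·1636 + -2·-598 + 2·220 = 12220
  a_12 = -2·12220 + 1·-4474 + -2·1636 + 2·-598 = -33382
  a_13 = -2·-33382 + 1·12220 + -2·-4474 + 2·1636 = 91204

-2,1,-2,2 ; 91204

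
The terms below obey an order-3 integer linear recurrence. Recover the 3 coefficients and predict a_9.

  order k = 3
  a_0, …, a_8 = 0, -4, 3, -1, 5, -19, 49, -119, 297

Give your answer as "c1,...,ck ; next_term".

-3,-2,-2 ; -751

  a_3 = -3·3 + -2·-4 + -2·0 = -1
  a_4 = -3·-1 + -2·3 + -2·-4 = 5
  a_5 = -3·5 + -2·-1 + -2·3 = -19
  a_6 = -3·-19 + -2·5 + -2·-1 = 49
  a_7 = -3·49 + -2·-19 + -2·5 = -119
  a_8 = -3·-119 + -2·49 + -2·-19 = 297
  a_9 = -3·297 + -2·-119 + -2·49 = -751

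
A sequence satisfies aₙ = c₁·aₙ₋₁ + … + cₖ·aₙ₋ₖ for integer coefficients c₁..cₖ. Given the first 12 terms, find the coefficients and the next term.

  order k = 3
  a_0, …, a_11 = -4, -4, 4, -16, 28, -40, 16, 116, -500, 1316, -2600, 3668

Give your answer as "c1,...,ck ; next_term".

-3,-2,3 ; -1856

  a_3 = -3·4 + -2·-4 + 3·-4 = -16
  a_4 = -3·-16 + -2·4 + 3·-4 = 28
  a_5 = -3·28 + -2·-16 + 3·4 = -40
  a_6 = -3·-40 + -2·28 + 3·-16 = 16
  a_7 = -3·16 + -2·-40 + 3·28 = 116
  a_8 = -3·116 + -2·16 + 3·-40 = -500
  a_9 = -3·-500 + -2·116 + 3·16 = 1316
  a_10 = -3·1316 + -2·-500 + 3·116 = -2600
  a_11 = -3·-2600 + -2·1316 + 3·-500 = 3668
  a_12 = -3·3668 + -2·-2600 + 3·1316 = -1856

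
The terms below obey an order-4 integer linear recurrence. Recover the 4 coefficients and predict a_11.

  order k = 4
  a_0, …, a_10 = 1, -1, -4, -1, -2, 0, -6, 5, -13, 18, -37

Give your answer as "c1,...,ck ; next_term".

  a_4 = -1·-1 + 1·-4 + 0·-1 + 1·1 = -2
  a_5 = -1·-2 + 1·-1 + 0·-4 + 1·-1 = 0
  a_6 = -1·0 + 1·-2 + 0·-1 + 1·-4 = -6
  a_7 = -1·-6 + 1·0 + 0·-2 + 1·-1 = 5
  a_8 = -1·5 + 1·-6 + 0·0 + 1·-2 = -13
  a_9 = -1·-13 + 1·5 + 0·-6 + 1·0 = 18
  a_10 = -1·18 + 1·-13 + 0·5 + 1·-6 = -37
  a_11 = -1·-37 + 1·18 + 0·-13 + 1·5 = 60

-1,1,0,1 ; 60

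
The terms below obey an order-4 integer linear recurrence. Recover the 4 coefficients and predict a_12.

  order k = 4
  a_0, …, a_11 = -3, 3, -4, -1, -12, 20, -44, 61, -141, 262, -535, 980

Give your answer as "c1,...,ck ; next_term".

-1,1,0,3 ; -1938

  a_4 = -1·-1 + 1·-4 + 0·3 + 3·-3 = -12
  a_5 = -1·-12 + 1·-1 + 0·-4 + 3·3 = 20
  a_6 = -1·20 + 1·-12 + 0·-1 + 3·-4 = -44
  a_7 = -1·-44 + 1·20 + 0·-12 + 3·-1 = 61
  a_8 = -1·61 + 1·-44 + 0·20 + 3·-12 = -141
  a_9 = -1·-141 + 1·61 + 0·-44 + 3·20 = 262
  a_10 = -1·262 + 1·-141 + 0·61 + 3·-44 = -535
  a_11 = -1·-535 + 1·262 + 0·-141 + 3·61 = 980
  a_12 = -1·980 + 1·-535 + 0·262 + 3·-141 = -1938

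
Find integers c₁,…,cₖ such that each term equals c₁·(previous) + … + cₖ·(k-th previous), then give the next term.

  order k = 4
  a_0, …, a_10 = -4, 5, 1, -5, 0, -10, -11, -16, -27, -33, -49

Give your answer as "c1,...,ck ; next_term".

1,1,0,-1 ; -66

  a_4 = 1·-5 + 1·1 + 0·5 + -1·-4 = 0
  a_5 = 1·0 + 1·-5 + 0·1 + -1·5 = -10
  a_6 = 1·-10 + 1·0 + 0·-5 + -1·1 = -11
  a_7 = 1·-11 + 1·-10 + 0·0 + -1·-5 = -16
  a_8 = 1·-16 + 1·-11 + 0·-10 + -1·0 = -27
  a_9 = 1·-27 + 1·-16 + 0·-11 + -1·-10 = -33
  a_10 = 1·-33 + 1·-27 + 0·-16 + -1·-11 = -49
  a_11 = 1·-49 + 1·-33 + 0·-27 + -1·-16 = -66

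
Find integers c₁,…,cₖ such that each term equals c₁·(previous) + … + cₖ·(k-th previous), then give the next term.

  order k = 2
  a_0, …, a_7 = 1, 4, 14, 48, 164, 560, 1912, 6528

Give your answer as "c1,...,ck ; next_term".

  a_2 = 4·4 + -2·1 = 14
  a_3 = 4·14 + -2·4 = 48
  a_4 = 4·48 + -2·14 = 164
  a_5 = 4·164 + -2·48 = 560
  a_6 = 4·560 + -2·164 = 1912
  a_7 = 4·1912 + -2·560 = 6528
  a_8 = 4·6528 + -2·1912 = 22288

4,-2 ; 22288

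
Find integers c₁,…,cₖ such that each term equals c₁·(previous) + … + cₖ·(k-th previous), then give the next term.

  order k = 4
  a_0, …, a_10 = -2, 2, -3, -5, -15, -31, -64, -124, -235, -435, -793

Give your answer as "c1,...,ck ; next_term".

2,1,-2,-1 ; -1427

  a_4 = 2·-5 + 1·-3 + -2·2 + -1·-2 = -15
  a_5 = 2·-15 + 1·-5 + -2·-3 + -1·2 = -31
  a_6 = 2·-31 + 1·-15 + -2·-5 + -1·-3 = -64
  a_7 = 2·-64 + 1·-31 + -2·-15 + -1·-5 = -124
  a_8 = 2·-124 + 1·-64 + -2·-31 + -1·-15 = -235
  a_9 = 2·-235 + 1·-124 + -2·-64 + -1·-31 = -435
  a_10 = 2·-435 + 1·-235 + -2·-124 + -1·-64 = -793
  a_11 = 2·-793 + 1·-435 + -2·-235 + -1·-124 = -1427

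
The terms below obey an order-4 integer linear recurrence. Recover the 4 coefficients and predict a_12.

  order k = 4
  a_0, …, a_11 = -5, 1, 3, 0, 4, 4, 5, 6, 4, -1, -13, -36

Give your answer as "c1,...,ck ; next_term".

  a_4 = 2·0 + 0·3 + -1·1 + -1·-5 = 4
  a_5 = 2·4 + 0·0 + -1·3 + -1·1 = 4
  a_6 = 2·4 + 0·4 + -1·0 + -1·3 = 5
  a_7 = 2·5 + 0·4 + -1·4 + -1·0 = 6
  a_8 = 2·6 + 0·5 + -1·4 + -1·4 = 4
  a_9 = 2·4 + 0·6 + -1·5 + -1·4 = -1
  a_10 = 2·-1 + 0·4 + -1·6 + -1·5 = -13
  a_11 = 2·-13 + 0·-1 + -1·4 + -1·6 = -36
  a_12 = 2·-36 + 0·-13 + -1·-1 + -1·4 = -75

2,0,-1,-1 ; -75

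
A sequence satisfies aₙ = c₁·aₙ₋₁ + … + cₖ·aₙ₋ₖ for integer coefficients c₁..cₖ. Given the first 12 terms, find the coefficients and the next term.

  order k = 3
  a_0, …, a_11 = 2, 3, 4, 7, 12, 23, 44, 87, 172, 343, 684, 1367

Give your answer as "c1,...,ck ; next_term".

2,1,-2 ; 2732

  a_3 = 2·4 + 1·3 + -2·2 = 7
  a_4 = 2·7 + 1·4 + -2·3 = 12
  a_5 = 2·12 + 1·7 + -2·4 = 23
  a_6 = 2·23 + 1·12 + -2·7 = 44
  a_7 = 2·44 + 1·23 + -2·12 = 87
  a_8 = 2·87 + 1·44 + -2·23 = 172
  a_9 = 2·172 + 1·87 + -2·44 = 343
  a_10 = 2·343 + 1·172 + -2·87 = 684
  a_11 = 2·684 + 1·343 + -2·172 = 1367
  a_12 = 2·1367 + 1·684 + -2·343 = 2732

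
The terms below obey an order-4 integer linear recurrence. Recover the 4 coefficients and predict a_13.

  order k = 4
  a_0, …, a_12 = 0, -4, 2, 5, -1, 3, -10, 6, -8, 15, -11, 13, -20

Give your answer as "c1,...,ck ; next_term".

-1,0,-1,-1 ; 16

  a_4 = -1·5 + 0·2 + -1·-4 + -1·0 = -1
  a_5 = -1·-1 + 0·5 + -1·2 + -1·-4 = 3
  a_6 = -1·3 + 0·-1 + -1·5 + -1·2 = -10
  a_7 = -1·-10 + 0·3 + -1·-1 + -1·5 = 6
  a_8 = -1·6 + 0·-10 + -1·3 + -1·-1 = -8
  a_9 = -1·-8 + 0·6 + -1·-10 + -1·3 = 15
  a_10 = -1·15 + 0·-8 + -1·6 + -1·-10 = -11
  a_11 = -1·-11 + 0·15 + -1·-8 + -1·6 = 13
  a_12 = -1·13 + 0·-11 + -1·15 + -1·-8 = -20
  a_13 = -1·-20 + 0·13 + -1·-11 + -1·15 = 16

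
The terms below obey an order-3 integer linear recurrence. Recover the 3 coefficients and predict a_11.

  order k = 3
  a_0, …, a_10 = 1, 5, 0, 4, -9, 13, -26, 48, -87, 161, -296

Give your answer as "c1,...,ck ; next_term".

-1,1,-1 ; 544

  a_3 = -1·0 + 1·5 + -1·1 = 4
  a_4 = -1·4 + 1·0 + -1·5 = -9
  a_5 = -1·-9 + 1·4 + -1·0 = 13
  a_6 = -1·13 + 1·-9 + -1·4 = -26
  a_7 = -1·-26 + 1·13 + -1·-9 = 48
  a_8 = -1·48 + 1·-26 + -1·13 = -87
  a_9 = -1·-87 + 1·48 + -1·-26 = 161
  a_10 = -1·161 + 1·-87 + -1·48 = -296
  a_11 = -1·-296 + 1·161 + -1·-87 = 544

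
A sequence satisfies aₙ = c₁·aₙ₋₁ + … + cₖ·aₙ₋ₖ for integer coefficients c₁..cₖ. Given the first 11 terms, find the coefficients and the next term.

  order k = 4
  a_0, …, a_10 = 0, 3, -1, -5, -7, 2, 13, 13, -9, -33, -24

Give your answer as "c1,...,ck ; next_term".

1,-1,-1,1 ; 31

  a_4 = 1·-5 + -1·-1 + -1·3 + 1·0 = -7
  a_5 = 1·-7 + -1·-5 + -1·-1 + 1·3 = 2
  a_6 = 1·2 + -1·-7 + -1·-5 + 1·-1 = 13
  a_7 = 1·13 + -1·2 + -1·-7 + 1·-5 = 13
  a_8 = 1·13 + -1·13 + -1·2 + 1·-7 = -9
  a_9 = 1·-9 + -1·13 + -1·13 + 1·2 = -33
  a_10 = 1·-33 + -1·-9 + -1·13 + 1·13 = -24
  a_11 = 1·-24 + -1·-33 + -1·-9 + 1·13 = 31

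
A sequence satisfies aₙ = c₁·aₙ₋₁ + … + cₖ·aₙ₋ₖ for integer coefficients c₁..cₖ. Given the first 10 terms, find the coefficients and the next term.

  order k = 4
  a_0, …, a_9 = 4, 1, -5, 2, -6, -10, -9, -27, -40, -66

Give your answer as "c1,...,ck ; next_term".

1,1,1,-1 ; -124

  a_4 = 1·2 + 1·-5 + 1·1 + -1·4 = -6
  a_5 = 1·-6 + 1·2 + 1·-5 + -1·1 = -10
  a_6 = 1·-10 + 1·-6 + 1·2 + -1·-5 = -9
  a_7 = 1·-9 + 1·-10 + 1·-6 + -1·2 = -27
  a_8 = 1·-27 + 1·-9 + 1·-10 + -1·-6 = -40
  a_9 = 1·-40 + 1·-27 + 1·-9 + -1·-10 = -66
  a_10 = 1·-66 + 1·-40 + 1·-27 + -1·-9 = -124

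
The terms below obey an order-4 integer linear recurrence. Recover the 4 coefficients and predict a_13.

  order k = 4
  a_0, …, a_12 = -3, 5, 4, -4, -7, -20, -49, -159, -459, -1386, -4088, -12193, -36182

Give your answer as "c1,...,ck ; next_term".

  a_4 = 2·-4 + 3·4 + -1·5 + 2·-3 = -7
  a_5 = 2·-7 + 3·-4 + -1·4 + 2·5 = -20
  a_6 = 2·-20 + 3·-7 + -1·-4 + 2·4 = -49
  a_7 = 2·-49 + 3·-20 + -1·-7 + 2·-4 = -159
  a_8 = 2·-159 + 3·-49 + -1·-20 + 2·-7 = -459
  a_9 = 2·-459 + 3·-159 + -1·-49 + 2·-20 = -1386
  a_10 = 2·-1386 + 3·-459 + -1·-159 + 2·-49 = -4088
  a_11 = 2·-4088 + 3·-1386 + -1·-459 + 2·-159 = -12193
  a_12 = 2·-12193 + 3·-4088 + -1·-1386 + 2·-459 = -36182
  a_13 = 2·-36182 + 3·-12193 + -1·-4088 + 2·-1386 = -107627

2,3,-1,2 ; -107627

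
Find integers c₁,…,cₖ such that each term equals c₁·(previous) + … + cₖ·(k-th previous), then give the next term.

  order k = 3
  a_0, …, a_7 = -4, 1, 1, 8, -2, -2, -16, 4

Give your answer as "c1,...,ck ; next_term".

0,0,-2 ; 4

  a_3 = 0·1 + 0·1 + -2·-4 = 8
  a_4 = 0·8 + 0·1 + -2·1 = -2
  a_5 = 0·-2 + 0·8 + -2·1 = -2
  a_6 = 0·-2 + 0·-2 + -2·8 = -16
  a_7 = 0·-16 + 0·-2 + -2·-2 = 4
  a_8 = 0·4 + 0·-16 + -2·-2 = 4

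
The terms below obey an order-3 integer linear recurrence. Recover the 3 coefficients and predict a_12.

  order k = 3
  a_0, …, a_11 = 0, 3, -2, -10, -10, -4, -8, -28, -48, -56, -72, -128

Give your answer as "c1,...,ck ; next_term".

2,-2,2 ; -224

  a_3 = 2·-2 + -2·3 + 2·0 = -10
  a_4 = 2·-10 + -2·-2 + 2·3 = -10
  a_5 = 2·-10 + -2·-10 + 2·-2 = -4
  a_6 = 2·-4 + -2·-10 + 2·-10 = -8
  a_7 = 2·-8 + -2·-4 + 2·-10 = -28
  a_8 = 2·-28 + -2·-8 + 2·-4 = -48
  a_9 = 2·-48 + -2·-28 + 2·-8 = -56
  a_10 = 2·-56 + -2·-48 + 2·-28 = -72
  a_11 = 2·-72 + -2·-56 + 2·-48 = -128
  a_12 = 2·-128 + -2·-72 + 2·-56 = -224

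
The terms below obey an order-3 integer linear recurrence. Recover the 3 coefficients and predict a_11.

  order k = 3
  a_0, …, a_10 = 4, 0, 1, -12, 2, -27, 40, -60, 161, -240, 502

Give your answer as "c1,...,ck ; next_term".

0,2,-3 ; -963

  a_3 = 0·1 + 2·0 + -3·4 = -12
  a_4 = 0·-12 + 2·1 + -3·0 = 2
  a_5 = 0·2 + 2·-12 + -3·1 = -27
  a_6 = 0·-27 + 2·2 + -3·-12 = 40
  a_7 = 0·40 + 2·-27 + -3·2 = -60
  a_8 = 0·-60 + 2·40 + -3·-27 = 161
  a_9 = 0·161 + 2·-60 + -3·40 = -240
  a_10 = 0·-240 + 2·161 + -3·-60 = 502
  a_11 = 0·502 + 2·-240 + -3·161 = -963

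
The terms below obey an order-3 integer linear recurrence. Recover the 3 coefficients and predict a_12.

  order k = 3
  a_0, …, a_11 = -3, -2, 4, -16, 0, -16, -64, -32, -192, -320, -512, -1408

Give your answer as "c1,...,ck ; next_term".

0,2,4 ; -2304

  a_3 = 0·4 + 2·-2 + 4·-3 = -16
  a_4 = 0·-16 + 2·4 + 4·-2 = 0
  a_5 = 0·0 + 2·-16 + 4·4 = -16
  a_6 = 0·-16 + 2·0 + 4·-16 = -64
  a_7 = 0·-64 + 2·-16 + 4·0 = -32
  a_8 = 0·-32 + 2·-64 + 4·-16 = -192
  a_9 = 0·-192 + 2·-32 + 4·-64 = -320
  a_10 = 0·-320 + 2·-192 + 4·-32 = -512
  a_11 = 0·-512 + 2·-320 + 4·-192 = -1408
  a_12 = 0·-1408 + 2·-512 + 4·-320 = -2304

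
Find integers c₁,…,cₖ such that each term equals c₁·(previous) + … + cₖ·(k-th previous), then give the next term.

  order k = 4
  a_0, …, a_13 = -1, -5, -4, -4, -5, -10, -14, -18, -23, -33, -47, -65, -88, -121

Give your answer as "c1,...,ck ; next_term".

1,0,0,1 ; -168

  a_4 = 1·-4 + 0·-4 + 0·-5 + 1·-1 = -5
  a_5 = 1·-5 + 0·-4 + 0·-4 + 1·-5 = -10
  a_6 = 1·-10 + 0·-5 + 0·-4 + 1·-4 = -14
  a_7 = 1·-14 + 0·-10 + 0·-5 + 1·-4 = -18
  a_8 = 1·-18 + 0·-14 + 0·-10 + 1·-5 = -23
  a_9 = 1·-23 + 0·-18 + 0·-14 + 1·-10 = -33
  a_10 = 1·-33 + 0·-23 + 0·-18 + 1·-14 = -47
  a_11 = 1·-47 + 0·-33 + 0·-23 + 1·-18 = -65
  a_12 = 1·-65 + 0·-47 + 0·-33 + 1·-23 = -88
  a_13 = 1·-88 + 0·-65 + 0·-47 + 1·-33 = -121
  a_14 = 1·-121 + 0·-88 + 0·-65 + 1·-47 = -168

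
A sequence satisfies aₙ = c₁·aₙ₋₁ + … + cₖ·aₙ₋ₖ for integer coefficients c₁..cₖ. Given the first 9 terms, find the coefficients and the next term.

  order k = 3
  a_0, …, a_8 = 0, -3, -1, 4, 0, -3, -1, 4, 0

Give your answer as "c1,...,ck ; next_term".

  a_3 = -1·-1 + -1·-3 + -1·0 = 4
  a_4 = -1·4 + -1·-1 + -1·-3 = 0
  a_5 = -1·0 + -1·4 + -1·-1 = -3
  a_6 = -1·-3 + -1·0 + -1·4 = -1
  a_7 = -1·-1 + -1·-3 + -1·0 = 4
  a_8 = -1·4 + -1·-1 + -1·-3 = 0
  a_9 = -1·0 + -1·4 + -1·-1 = -3

-1,-1,-1 ; -3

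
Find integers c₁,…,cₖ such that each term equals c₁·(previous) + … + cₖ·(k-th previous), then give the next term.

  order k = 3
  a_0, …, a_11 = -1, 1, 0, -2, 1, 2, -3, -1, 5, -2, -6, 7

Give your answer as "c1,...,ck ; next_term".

0,-1,1 ; 4

  a_3 = 0·0 + -1·1 + 1·-1 = -2
  a_4 = 0·-2 + -1·0 + 1·1 = 1
  a_5 = 0·1 + -1·-2 + 1·0 = 2
  a_6 = 0·2 + -1·1 + 1·-2 = -3
  a_7 = 0·-3 + -1·2 + 1·1 = -1
  a_8 = 0·-1 + -1·-3 + 1·2 = 5
  a_9 = 0·5 + -1·-1 + 1·-3 = -2
  a_10 = 0·-2 + -1·5 + 1·-1 = -6
  a_11 = 0·-6 + -1·-2 + 1·5 = 7
  a_12 = 0·7 + -1·-6 + 1·-2 = 4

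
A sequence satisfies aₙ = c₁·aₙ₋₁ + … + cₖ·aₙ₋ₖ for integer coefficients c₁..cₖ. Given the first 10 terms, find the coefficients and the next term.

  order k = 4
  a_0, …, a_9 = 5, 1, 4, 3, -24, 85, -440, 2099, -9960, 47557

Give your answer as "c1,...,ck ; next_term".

  a_4 = -4·3 + 3·4 + -4·1 + -4·5 = -24
  a_5 = -4·-24 + 3·3 + -4·4 + -4·1 = 85
  a_6 = -4·85 + 3·-24 + -4·3 + -4·4 = -440
  a_7 = -4·-440 + 3·85 + -4·-24 + -4·3 = 2099
  a_8 = -4·2099 + 3·-440 + -4·85 + -4·-24 = -9960
  a_9 = -4·-9960 + 3·2099 + -4·-440 + -4·85 = 47557
  a_10 = -4·47557 + 3·-9960 + -4·2099 + -4·-440 = -226744

-4,3,-4,-4 ; -226744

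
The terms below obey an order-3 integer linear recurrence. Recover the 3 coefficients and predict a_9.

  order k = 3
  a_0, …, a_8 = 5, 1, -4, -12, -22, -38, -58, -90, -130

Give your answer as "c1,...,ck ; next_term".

  a_3 = 1·-4 + 2·1 + -2·5 = -12
  a_4 = 1·-12 + 2·-4 + -2·1 = -22
  a_5 = 1·-22 + 2·-12 + -2·-4 = -38
  a_6 = 1·-38 + 2·-22 + -2·-12 = -58
  a_7 = 1·-58 + 2·-38 + -2·-22 = -90
  a_8 = 1·-90 + 2·-58 + -2·-38 = -130
  a_9 = 1·-130 + 2·-90 + -2·-58 = -194

1,2,-2 ; -194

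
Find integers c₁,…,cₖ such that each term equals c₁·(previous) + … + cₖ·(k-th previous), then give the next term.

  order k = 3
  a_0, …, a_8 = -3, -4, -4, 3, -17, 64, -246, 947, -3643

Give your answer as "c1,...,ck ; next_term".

  a_3 = -3·-4 + 3·-4 + -1·-3 = 3
  a_4 = -3·3 + 3·-4 + -1·-4 = -17
  a_5 = -3·-17 + 3·3 + -1·-4 = 64
  a_6 = -3·64 + 3·-17 + -1·3 = -246
  a_7 = -3·-246 + 3·64 + -1·-17 = 947
  a_8 = -3·947 + 3·-246 + -1·64 = -3643
  a_9 = -3·-3643 + 3·947 + -1·-246 = 14016

-3,3,-1 ; 14016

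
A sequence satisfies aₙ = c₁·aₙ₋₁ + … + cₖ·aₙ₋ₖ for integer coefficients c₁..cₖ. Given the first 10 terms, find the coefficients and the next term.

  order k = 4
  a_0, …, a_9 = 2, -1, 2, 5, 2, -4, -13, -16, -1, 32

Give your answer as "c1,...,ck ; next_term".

1,-1,-1,-1 ; 62

  a_4 = 1·5 + -1·2 + -1·-1 + -1·2 = 2
  a_5 = 1·2 + -1·5 + -1·2 + -1·-1 = -4
  a_6 = 1·-4 + -1·2 + -1·5 + -1·2 = -13
  a_7 = 1·-13 + -1·-4 + -1·2 + -1·5 = -16
  a_8 = 1·-16 + -1·-13 + -1·-4 + -1·2 = -1
  a_9 = 1·-1 + -1·-16 + -1·-13 + -1·-4 = 32
  a_10 = 1·32 + -1·-1 + -1·-16 + -1·-13 = 62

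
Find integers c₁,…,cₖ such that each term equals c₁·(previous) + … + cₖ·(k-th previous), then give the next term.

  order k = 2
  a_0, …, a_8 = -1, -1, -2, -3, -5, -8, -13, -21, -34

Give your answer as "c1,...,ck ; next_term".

1,1 ; -55

  a_2 = 1·-1 + 1·-1 = -2
  a_3 = 1·-2 + 1·-1 = -3
  a_4 = 1·-3 + 1·-2 = -5
  a_5 = 1·-5 + 1·-3 = -8
  a_6 = 1·-8 + 1·-5 = -13
  a_7 = 1·-13 + 1·-8 = -21
  a_8 = 1·-21 + 1·-13 = -34
  a_9 = 1·-34 + 1·-21 = -55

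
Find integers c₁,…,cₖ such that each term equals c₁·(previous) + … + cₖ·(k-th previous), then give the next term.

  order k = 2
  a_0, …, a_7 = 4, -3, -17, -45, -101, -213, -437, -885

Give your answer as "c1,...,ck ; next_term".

  a_2 = 3·-3 + -2·4 = -17
  a_3 = 3·-17 + -2·-3 = -45
  a_4 = 3·-45 + -2·-17 = -101
  a_5 = 3·-101 + -2·-45 = -213
  a_6 = 3·-213 + -2·-101 = -437
  a_7 = 3·-437 + -2·-213 = -885
  a_8 = 3·-885 + -2·-437 = -1781

3,-2 ; -1781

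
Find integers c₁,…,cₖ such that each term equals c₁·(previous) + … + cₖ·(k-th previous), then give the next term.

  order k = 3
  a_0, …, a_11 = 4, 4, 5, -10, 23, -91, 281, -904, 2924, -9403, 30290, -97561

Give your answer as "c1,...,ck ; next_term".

-2,3,-3 ; 314201

  a_3 = -2·5 + 3·4 + -3·4 = -10
  a_4 = -2·-10 + 3·5 + -3·4 = 23
  a_5 = -2·23 + 3·-10 + -3·5 = -91
  a_6 = -2·-91 + 3·23 + -3·-10 = 281
  a_7 = -2·281 + 3·-91 + -3·23 = -904
  a_8 = -2·-904 + 3·281 + -3·-91 = 2924
  a_9 = -2·2924 + 3·-904 + -3·281 = -9403
  a_10 = -2·-9403 + 3·2924 + -3·-904 = 30290
  a_11 = -2·30290 + 3·-9403 + -3·2924 = -97561
  a_12 = -2·-97561 + 3·30290 + -3·-9403 = 314201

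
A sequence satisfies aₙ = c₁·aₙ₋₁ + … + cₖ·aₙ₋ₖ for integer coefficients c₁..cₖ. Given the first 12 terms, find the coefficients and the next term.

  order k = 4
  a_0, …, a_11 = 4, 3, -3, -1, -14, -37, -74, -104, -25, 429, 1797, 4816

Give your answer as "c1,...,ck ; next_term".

3,-2,-3,-2 ; 9617

  a_4 = 3·-1 + -2·-3 + -3·3 + -2·4 = -14
  a_5 = 3·-14 + -2·-1 + -3·-3 + -2·3 = -37
  a_6 = 3·-37 + -2·-14 + -3·-1 + -2·-3 = -74
  a_7 = 3·-74 + -2·-37 + -3·-14 + -2·-1 = -104
  a_8 = 3·-104 + -2·-74 + -3·-37 + -2·-14 = -25
  a_9 = 3·-25 + -2·-104 + -3·-74 + -2·-37 = 429
  a_10 = 3·429 + -2·-25 + -3·-104 + -2·-74 = 1797
  a_11 = 3·1797 + -2·429 + -3·-25 + -2·-104 = 4816
  a_12 = 3·4816 + -2·1797 + -3·429 + -2·-25 = 9617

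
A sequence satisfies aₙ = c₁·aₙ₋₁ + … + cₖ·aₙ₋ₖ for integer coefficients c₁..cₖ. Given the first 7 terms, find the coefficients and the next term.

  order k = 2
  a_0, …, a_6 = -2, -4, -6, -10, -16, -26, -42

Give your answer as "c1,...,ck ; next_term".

1,1 ; -68

  a_2 = 1·-4 + 1·-2 = -6
  a_3 = 1·-6 + 1·-4 = -10
  a_4 = 1·-10 + 1·-6 = -16
  a_5 = 1·-16 + 1·-10 = -26
  a_6 = 1·-26 + 1·-16 = -42
  a_7 = 1·-42 + 1·-26 = -68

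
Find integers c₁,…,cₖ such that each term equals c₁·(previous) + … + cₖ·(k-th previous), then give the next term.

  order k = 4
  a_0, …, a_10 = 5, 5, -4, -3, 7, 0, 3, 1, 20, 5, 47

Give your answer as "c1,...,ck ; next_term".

  a_4 = 0·-3 + 2·-4 + 1·5 + 2·5 = 7
  a_5 = 0·7 + 2·-3 + 1·-4 + 2·5 = 0
  a_6 = 0·0 + 2·7 + 1·-3 + 2·-4 = 3
  a_7 = 0·3 + 2·0 + 1·7 + 2·-3 = 1
  a_8 = 0·1 + 2·3 + 1·0 + 2·7 = 20
  a_9 = 0·20 + 2·1 + 1·3 + 2·0 = 5
  a_10 = 0·5 + 2·20 + 1·1 + 2·3 = 47
  a_11 = 0·47 + 2·5 + 1·20 + 2·1 = 32

0,2,1,2 ; 32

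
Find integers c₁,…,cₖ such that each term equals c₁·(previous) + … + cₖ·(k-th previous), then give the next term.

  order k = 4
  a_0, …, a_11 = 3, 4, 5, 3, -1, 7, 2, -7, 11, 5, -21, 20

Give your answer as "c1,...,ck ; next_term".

  a_4 = -1·3 + -1·5 + 1·4 + 1·3 = -1
  a_5 = -1·-1 + -1·3 + 1·5 + 1·4 = 7
  a_6 = -1·7 + -1·-1 + 1·3 + 1·5 = 2
  a_7 = -1·2 + -1·7 + 1·-1 + 1·3 = -7
  a_8 = -1·-7 + -1·2 + 1·7 + 1·-1 = 11
  a_9 = -1·11 + -1·-7 + 1·2 + 1·7 = 5
  a_10 = -1·5 + -1·11 + 1·-7 + 1·2 = -21
  a_11 = -1·-21 + -1·5 + 1·11 + 1·-7 = 20
  a_12 = -1·20 + -1·-21 + 1·5 + 1·11 = 17

-1,-1,1,1 ; 17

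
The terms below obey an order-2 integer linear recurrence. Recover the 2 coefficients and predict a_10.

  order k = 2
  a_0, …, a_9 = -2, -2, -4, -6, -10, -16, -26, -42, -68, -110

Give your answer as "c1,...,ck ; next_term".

  a_2 = 1·-2 + 1·-2 = -4
  a_3 = 1·-4 + 1·-2 = -6
  a_4 = 1·-6 + 1·-4 = -10
  a_5 = 1·-10 + 1·-6 = -16
  a_6 = 1·-16 + 1·-10 = -26
  a_7 = 1·-26 + 1·-16 = -42
  a_8 = 1·-42 + 1·-26 = -68
  a_9 = 1·-68 + 1·-42 = -110
  a_10 = 1·-110 + 1·-68 = -178

1,1 ; -178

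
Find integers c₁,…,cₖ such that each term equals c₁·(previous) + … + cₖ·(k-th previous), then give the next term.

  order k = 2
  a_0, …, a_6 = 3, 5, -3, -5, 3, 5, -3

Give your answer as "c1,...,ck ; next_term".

  a_2 = 0·5 + -1·3 = -3
  a_3 = 0·-3 + -1·5 = -5
  a_4 = 0·-5 + -1·-3 = 3
  a_5 = 0·3 + -1·-5 = 5
  a_6 = 0·5 + -1·3 = -3
  a_7 = 0·-3 + -1·5 = -5

0,-1 ; -5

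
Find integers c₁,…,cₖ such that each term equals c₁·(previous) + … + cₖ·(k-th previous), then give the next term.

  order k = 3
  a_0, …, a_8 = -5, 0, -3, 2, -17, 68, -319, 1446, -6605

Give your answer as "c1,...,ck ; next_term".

-4,3,2 ; 30120

  a_3 = -4·-3 + 3·0 + 2·-5 = 2
  a_4 = -4·2 + 3·-3 + 2·0 = -17
  a_5 = -4·-17 + 3·2 + 2·-3 = 68
  a_6 = -4·68 + 3·-17 + 2·2 = -319
  a_7 = -4·-319 + 3·68 + 2·-17 = 1446
  a_8 = -4·1446 + 3·-319 + 2·68 = -6605
  a_9 = -4·-6605 + 3·1446 + 2·-319 = 30120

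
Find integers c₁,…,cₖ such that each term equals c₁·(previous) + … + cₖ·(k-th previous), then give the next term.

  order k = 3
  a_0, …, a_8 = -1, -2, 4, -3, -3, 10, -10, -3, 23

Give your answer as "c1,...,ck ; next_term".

-1,-1,1 ; -30

  a_3 = -1·4 + -1·-2 + 1·-1 = -3
  a_4 = -1·-3 + -1·4 + 1·-2 = -3
  a_5 = -1·-3 + -1·-3 + 1·4 = 10
  a_6 = -1·10 + -1·-3 + 1·-3 = -10
  a_7 = -1·-10 + -1·10 + 1·-3 = -3
  a_8 = -1·-3 + -1·-10 + 1·10 = 23
  a_9 = -1·23 + -1·-3 + 1·-10 = -30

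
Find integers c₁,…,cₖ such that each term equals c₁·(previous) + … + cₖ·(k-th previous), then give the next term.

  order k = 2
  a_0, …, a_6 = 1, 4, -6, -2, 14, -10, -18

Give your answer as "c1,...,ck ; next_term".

-1,-2 ; 38

  a_2 = -1·4 + -2·1 = -6
  a_3 = -1·-6 + -2·4 = -2
  a_4 = -1·-2 + -2·-6 = 14
  a_5 = -1·14 + -2·-2 = -10
  a_6 = -1·-10 + -2·14 = -18
  a_7 = -1·-18 + -2·-10 = 38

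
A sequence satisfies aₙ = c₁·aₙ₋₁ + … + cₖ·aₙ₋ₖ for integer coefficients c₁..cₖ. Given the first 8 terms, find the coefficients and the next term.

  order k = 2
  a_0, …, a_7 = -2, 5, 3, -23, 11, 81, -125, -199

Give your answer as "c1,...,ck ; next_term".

  a_2 = -1·5 + -4·-2 = 3
  a_3 = -1·3 + -4·5 = -23
  a_4 = -1·-23 + -4·3 = 11
  a_5 = -1·11 + -4·-23 = 81
  a_6 = -1·81 + -4·11 = -125
  a_7 = -1·-125 + -4·81 = -199
  a_8 = -1·-199 + -4·-125 = 699

-1,-4 ; 699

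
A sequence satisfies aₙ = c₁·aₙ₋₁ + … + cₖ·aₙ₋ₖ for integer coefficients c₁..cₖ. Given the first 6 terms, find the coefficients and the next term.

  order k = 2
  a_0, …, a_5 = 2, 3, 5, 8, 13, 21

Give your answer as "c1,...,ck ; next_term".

1,1 ; 34

  a_2 = 1·3 + 1·2 = 5
  a_3 = 1·5 + 1·3 = 8
  a_4 = 1·8 + 1·5 = 13
  a_5 = 1·13 + 1·8 = 21
  a_6 = 1·21 + 1·13 = 34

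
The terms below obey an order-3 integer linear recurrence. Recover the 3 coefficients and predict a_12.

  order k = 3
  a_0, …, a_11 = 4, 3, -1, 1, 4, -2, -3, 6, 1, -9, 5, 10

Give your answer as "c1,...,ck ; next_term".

0,-1,1 ; -14

  a_3 = 0·-1 + -1·3 + 1·4 = 1
  a_4 = 0·1 + -1·-1 + 1·3 = 4
  a_5 = 0·4 + -1·1 + 1·-1 = -2
  a_6 = 0·-2 + -1·4 + 1·1 = -3
  a_7 = 0·-3 + -1·-2 + 1·4 = 6
  a_8 = 0·6 + -1·-3 + 1·-2 = 1
  a_9 = 0·1 + -1·6 + 1·-3 = -9
  a_10 = 0·-9 + -1·1 + 1·6 = 5
  a_11 = 0·5 + -1·-9 + 1·1 = 10
  a_12 = 0·10 + -1·5 + 1·-9 = -14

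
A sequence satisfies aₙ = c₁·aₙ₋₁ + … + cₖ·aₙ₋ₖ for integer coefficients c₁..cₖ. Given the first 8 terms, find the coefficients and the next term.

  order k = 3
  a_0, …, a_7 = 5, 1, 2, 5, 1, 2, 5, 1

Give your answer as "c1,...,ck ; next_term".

0,0,1 ; 2

  a_3 = 0·2 + 0·1 + 1·5 = 5
  a_4 = 0·5 + 0·2 + 1·1 = 1
  a_5 = 0·1 + 0·5 + 1·2 = 2
  a_6 = 0·2 + 0·1 + 1·5 = 5
  a_7 = 0·5 + 0·2 + 1·1 = 1
  a_8 = 0·1 + 0·5 + 1·2 = 2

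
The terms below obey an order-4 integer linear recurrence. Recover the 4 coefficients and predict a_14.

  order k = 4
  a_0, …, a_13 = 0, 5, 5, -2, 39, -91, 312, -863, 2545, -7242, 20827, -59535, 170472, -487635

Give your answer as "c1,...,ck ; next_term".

-2,4,3,-4 ; 1395245

  a_4 = -2·-2 + 4·5 + 3·5 + -4·0 = 39
  a_5 = -2·39 + 4·-2 + 3·5 + -4·5 = -91
  a_6 = -2·-91 + 4·39 + 3·-2 + -4·5 = 312
  a_7 = -2·312 + 4·-91 + 3·39 + -4·-2 = -863
  a_8 = -2·-863 + 4·312 + 3·-91 + -4·39 = 2545
  a_9 = -2·2545 + 4·-863 + 3·312 + -4·-91 = -7242
  a_10 = -2·-7242 + 4·2545 + 3·-863 + -4·312 = 20827
  a_11 = -2·20827 + 4·-7242 + 3·2545 + -4·-863 = -59535
  a_12 = -2·-59535 + 4·20827 + 3·-7242 + -4·2545 = 170472
  a_13 = -2·170472 + 4·-59535 + 3·20827 + -4·-7242 = -487635
  a_14 = -2·-487635 + 4·170472 + 3·-59535 + -4·20827 = 1395245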